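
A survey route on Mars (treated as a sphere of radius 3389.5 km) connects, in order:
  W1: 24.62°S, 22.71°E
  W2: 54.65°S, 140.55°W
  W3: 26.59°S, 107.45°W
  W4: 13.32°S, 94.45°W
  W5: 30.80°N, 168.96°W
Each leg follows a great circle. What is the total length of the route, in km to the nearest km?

Leg W1→W2: central angle 1.7354 rad, distance 5882.2 km.
Leg W2→W3: central angle 0.6460 rad, distance 2189.6 km.
Leg W3→W4: central angle 0.3144 rad, distance 1065.5 km.
Leg W4→W5: central angle 1.4653 rad, distance 4966.8 km.
Total: 5882.2 + 2189.6 + 1065.5 + 4966.8 ≈ 14104 km.

14104 km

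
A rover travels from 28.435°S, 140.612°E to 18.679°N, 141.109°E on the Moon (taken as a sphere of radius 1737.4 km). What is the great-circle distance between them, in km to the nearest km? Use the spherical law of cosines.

Let φ₁ = -0.4963 rad, φ₂ = 0.3260 rad, and Δλ = 0.0087 rad.
cos c = sin φ₁ sin φ₂ + cos φ₁ cos φ₂ cos Δλ = (-0.4762)(0.3203) + (0.8794)(0.9473)(1.0000) = 0.68051,
so c = arccos(0.68051) = 0.82234 rad.
Distance = R·c = 1737.4 × 0.8223 ≈ 1429 km.

1429 km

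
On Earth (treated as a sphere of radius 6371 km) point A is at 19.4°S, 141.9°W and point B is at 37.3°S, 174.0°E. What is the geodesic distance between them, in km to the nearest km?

4699 km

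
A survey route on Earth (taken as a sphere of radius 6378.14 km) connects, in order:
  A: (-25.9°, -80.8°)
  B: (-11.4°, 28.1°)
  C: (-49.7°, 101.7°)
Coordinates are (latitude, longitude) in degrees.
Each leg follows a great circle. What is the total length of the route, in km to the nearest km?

19174 km

Leg A→B: central angle 1.7714 rad, distance 11298.5 km.
Leg B→C: central angle 1.2347 rad, distance 7875.4 km.
Total: 11298.5 + 7875.4 ≈ 19174 km.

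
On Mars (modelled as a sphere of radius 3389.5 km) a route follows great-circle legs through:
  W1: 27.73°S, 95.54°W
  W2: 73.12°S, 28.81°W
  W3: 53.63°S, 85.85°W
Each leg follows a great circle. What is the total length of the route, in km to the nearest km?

Leg W1→W2: central angle 0.9923 rad, distance 3363.3 km.
Leg W2→W3: central angle 0.5273 rad, distance 1787.1 km.
Total: 3363.3 + 1787.1 ≈ 5150 km.

5150 km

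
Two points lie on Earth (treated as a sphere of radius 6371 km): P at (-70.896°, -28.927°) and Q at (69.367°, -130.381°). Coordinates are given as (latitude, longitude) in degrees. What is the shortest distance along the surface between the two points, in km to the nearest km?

17249 km

With latitudes φ₁ = -70.896°, φ₂ = 69.367° and longitude difference Δλ = -101.454°:
Haversine: a = sin²(Δφ/2) + cos φ₁ cos φ₂ sin²(Δλ/2) = 0.8845 + (0.3273)(0.3524)(0.5993) = 0.95361.
Central angle c = 2·arcsin(√a) = 2.70742 rad.
Distance = R·c = 6371 × 2.7074 ≈ 17249 km.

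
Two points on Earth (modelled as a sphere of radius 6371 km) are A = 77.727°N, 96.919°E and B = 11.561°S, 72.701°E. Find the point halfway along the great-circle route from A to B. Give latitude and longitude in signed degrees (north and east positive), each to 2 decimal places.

The central angle between A and B is δ = 1.5767 rad.
With f = 0.5, the slerp weights are sin((1−f)δ)/sin δ = 0.7092 and sin(fδ)/sin δ = 0.7092.
Weighted sum of the unit vectors: (0.7092)·(-0.0256,0.2110,0.9771) + (0.7092)·(0.2913,0.9354,-0.2004) = (0.1884, 0.8130, 0.5509).
Converting back: φ = atan2(z, √(x²+y²)) = 33.43°, λ = atan2(y, x) = 76.95°.

33.43°, 76.95°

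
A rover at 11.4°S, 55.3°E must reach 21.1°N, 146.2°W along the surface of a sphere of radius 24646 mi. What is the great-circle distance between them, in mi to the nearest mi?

In radians: φ₁ = -0.1990, φ₂ = 0.3683, Δλ = 158.500° = 2.7663 rad.
cos c = sin φ₁ sin φ₂ + cos φ₁ cos φ₂ cos Δλ = (-0.1977)(0.3600) + (0.9803)(0.9330)(-0.9304) = -0.92207,
so c = arccos(-0.92207) = 2.74418 rad.
Distance = R·c = 24646 × 2.7442 ≈ 67633 mi.

67633 mi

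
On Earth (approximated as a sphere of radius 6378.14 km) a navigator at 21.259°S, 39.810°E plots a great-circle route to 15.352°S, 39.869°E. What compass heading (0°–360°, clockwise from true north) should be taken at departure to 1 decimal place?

0.6°

With φ₁ = -0.3710, φ₂ = -0.2679, Δλ = 0.0010 rad, the forward-azimuth formula gives
θ = atan2( sin Δλ cos φ₂ , cos φ₁ sin φ₂ − sin φ₁ cos φ₂ cos Δλ ) = atan2(0.0010, 0.1029) = 0.55°.
So the initial bearing is 0.6°.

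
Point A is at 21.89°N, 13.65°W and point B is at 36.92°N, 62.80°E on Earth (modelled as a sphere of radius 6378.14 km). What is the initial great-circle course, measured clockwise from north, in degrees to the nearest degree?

58°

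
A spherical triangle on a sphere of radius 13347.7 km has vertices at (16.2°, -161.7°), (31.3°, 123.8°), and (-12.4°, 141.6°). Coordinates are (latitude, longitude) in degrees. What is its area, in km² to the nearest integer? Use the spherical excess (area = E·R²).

90320350 km²

Side lengths (central angles): a = 0.8189, b = 1.0984, c = 1.1980 rad; semiperimeter s = 1.5577.
By l'Huilier's theorem, tan(E/4) = √[tan(s/2) tan((s−a)/2) tan((s−b)/2) tan((s−c)/2)], giving spherical excess E = 0.5070 rad.
Area = E·R² = 0.5070 × (13347.7)² ≈ 90320350 km².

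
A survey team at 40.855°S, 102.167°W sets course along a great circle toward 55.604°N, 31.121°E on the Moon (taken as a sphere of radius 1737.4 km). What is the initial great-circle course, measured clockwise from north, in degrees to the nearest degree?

48°

Δλ = 133.288° = 2.3263 rad.
y = sin Δλ · cos φ₂ = (0.7279)(0.5649) = 0.4112
x = cos φ₁ sin φ₂ − sin φ₁ cos φ₂ cos Δλ = (0.7564)(0.8252) − (-0.6541)(0.5649)(-0.6857) = 0.3707
θ = atan2(y, x) = 47.96°, so the bearing is 48°.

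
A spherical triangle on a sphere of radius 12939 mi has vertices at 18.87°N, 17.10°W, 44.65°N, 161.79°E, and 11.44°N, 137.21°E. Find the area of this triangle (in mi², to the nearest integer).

Side lengths (central angles): a = 0.6865, b = 2.4522, c = 2.0328 rad; semiperimeter s = 2.5857.
By l'Huilier's theorem, tan(E/4) = √[tan(s/2) tan((s−a)/2) tan((s−b)/2) tan((s−c)/2)], giving spherical excess E = 1.1836 rad.
Area = E·R² = 1.1836 × (12939)² ≈ 198150004 mi².

198150004 mi²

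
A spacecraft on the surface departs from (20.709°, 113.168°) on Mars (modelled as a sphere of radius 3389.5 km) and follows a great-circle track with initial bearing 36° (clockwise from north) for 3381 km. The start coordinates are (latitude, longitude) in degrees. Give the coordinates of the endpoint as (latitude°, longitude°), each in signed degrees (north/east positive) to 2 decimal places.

55.85°, 174.77°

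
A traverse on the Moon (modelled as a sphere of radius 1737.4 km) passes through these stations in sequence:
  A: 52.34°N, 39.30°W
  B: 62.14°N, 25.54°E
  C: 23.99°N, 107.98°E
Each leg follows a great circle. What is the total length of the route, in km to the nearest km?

Leg A→B: central angle 0.6071 rad, distance 1054.9 km.
Leg B→C: central angle 1.1422 rad, distance 1984.4 km.
Total: 1054.9 + 1984.4 ≈ 3039 km.

3039 km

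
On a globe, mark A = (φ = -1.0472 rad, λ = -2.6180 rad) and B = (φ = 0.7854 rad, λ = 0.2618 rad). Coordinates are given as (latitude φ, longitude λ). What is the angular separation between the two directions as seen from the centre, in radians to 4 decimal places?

2.8367 rad

With latitudes φ₁ = -60.000°, φ₂ = 45.000° and longitude difference Δλ = 165.000°:
Haversine: a = sin²(Δφ/2) + cos φ₁ cos φ₂ sin²(Δλ/2) = 0.6294 + (0.5000)(0.7071)(0.9830) = 0.97694.
Central angle c = 2·arcsin(√a) = 2.83670 rad.
So the angular separation is 2.8367 rad.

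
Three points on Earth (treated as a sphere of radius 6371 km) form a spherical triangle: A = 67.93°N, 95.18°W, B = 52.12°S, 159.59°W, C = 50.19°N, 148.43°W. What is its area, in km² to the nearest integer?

Side lengths (central angles): a = 1.7933, b = 0.5437, c = 2.2547 rad; semiperimeter s = 2.2958.
By l'Huilier's theorem, tan(E/4) = √[tan(s/2) tan((s−a)/2) tan((s−b)/2) tan((s−c)/2)], giving spherical excess E = 0.4723 rad.
Area = E·R² = 0.4723 × (6371)² ≈ 19171654 km².

19171654 km²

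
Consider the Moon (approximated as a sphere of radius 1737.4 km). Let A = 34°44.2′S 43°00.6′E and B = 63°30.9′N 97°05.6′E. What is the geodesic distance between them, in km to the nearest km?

With latitudes φ₁ = -34.737°, φ₂ = 63.515° and longitude difference Δλ = 54.083°:
cos c = sin φ₁ sin φ₂ + cos φ₁ cos φ₂ cos Δλ = (-0.5698)(0.8951) + (0.8218)(0.4460)(0.5866) = -0.29502,
so c = arccos(-0.29502) = 1.87028 rad.
Distance = R·c = 1737.4 × 1.8703 ≈ 3249 km.

3249 km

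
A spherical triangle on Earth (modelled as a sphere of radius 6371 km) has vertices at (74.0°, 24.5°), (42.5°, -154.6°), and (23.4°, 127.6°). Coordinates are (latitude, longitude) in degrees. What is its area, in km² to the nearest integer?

Side lengths (central angles): a = 1.1469, b = 1.2404, c = 1.1083 rad; semiperimeter s = 1.7478.
By l'Huilier's theorem, tan(E/4) = √[tan(s/2) tan((s−a)/2) tan((s−b)/2) tan((s−c)/2)], giving spherical excess E = 0.7056 rad.
Area = E·R² = 0.7056 × (6371)² ≈ 28641893 km².

28641893 km²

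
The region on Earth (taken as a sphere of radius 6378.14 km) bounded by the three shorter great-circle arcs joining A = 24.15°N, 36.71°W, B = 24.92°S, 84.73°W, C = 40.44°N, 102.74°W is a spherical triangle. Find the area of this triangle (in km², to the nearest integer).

Side lengths (central angles): a = 1.1777, b = 0.9914, c = 1.1798 rad; semiperimeter s = 1.6744.
By l'Huilier's theorem, tan(E/4) = √[tan(s/2) tan((s−a)/2) tan((s−b)/2) tan((s−c)/2)], giving spherical excess E = 0.6303 rad.
Area = E·R² = 0.6303 × (6378.14)² ≈ 25642883 km².

25642883 km²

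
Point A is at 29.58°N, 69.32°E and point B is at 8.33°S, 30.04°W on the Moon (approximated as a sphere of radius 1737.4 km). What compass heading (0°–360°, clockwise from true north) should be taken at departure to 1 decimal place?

267.3°

With φ₁ = 0.5163, φ₂ = -0.1454, Δλ = -1.7342 rad, the forward-azimuth formula gives
θ = atan2( sin Δλ cos φ₂ , cos φ₁ sin φ₂ − sin φ₁ cos φ₂ cos Δλ ) = atan2(-0.9763, -0.0466) = -92.73°.
Adding 360° brings this into [0°, 360°): 267.3°.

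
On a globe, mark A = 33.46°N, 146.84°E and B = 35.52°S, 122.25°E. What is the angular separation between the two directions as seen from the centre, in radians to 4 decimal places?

1.2691 rad

With latitudes φ₁ = 33.460°, φ₂ = -35.520° and longitude difference Δλ = -24.590°:
Haversine: a = sin²(Δφ/2) + cos φ₁ cos φ₂ sin²(Δλ/2) = 0.3207 + (0.8343)(0.8139)(0.0453) = 0.35144.
Central angle c = 2·arcsin(√a) = 1.26913 rad.
So the angular separation is 1.2691 rad.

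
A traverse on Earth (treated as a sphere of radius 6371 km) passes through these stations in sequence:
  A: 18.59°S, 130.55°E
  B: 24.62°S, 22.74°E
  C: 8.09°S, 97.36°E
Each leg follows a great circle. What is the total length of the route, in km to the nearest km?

Leg A→B: central angle 1.7019 rad, distance 10842.9 km.
Leg B→C: central angle 1.2689 rad, distance 8084.1 km.
Total: 10842.9 + 8084.1 ≈ 18927 km.

18927 km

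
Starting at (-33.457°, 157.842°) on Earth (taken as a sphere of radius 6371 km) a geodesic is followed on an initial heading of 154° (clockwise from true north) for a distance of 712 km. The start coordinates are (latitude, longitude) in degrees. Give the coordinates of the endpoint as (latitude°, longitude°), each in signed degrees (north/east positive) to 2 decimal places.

Angular distance δ = d/R = 712/6371 = 0.11176 rad; initial bearing θ = 2.6878 rad.
sin φ₂ = sin φ₁ cos δ + cos φ₁ sin δ cos θ = (-0.5513)(0.9938) + (0.8343)(0.1115)(-0.8988) = -0.6315, so φ₂ = -39.16°.
Δλ = atan2(sin θ sin δ cos φ₁, cos δ − sin φ₁ sin φ₂) = atan2(0.0408, 0.6456) = 3.615°.
λ₂ = 157.842° + 3.615° = 161.46°.

-39.16°, 161.46°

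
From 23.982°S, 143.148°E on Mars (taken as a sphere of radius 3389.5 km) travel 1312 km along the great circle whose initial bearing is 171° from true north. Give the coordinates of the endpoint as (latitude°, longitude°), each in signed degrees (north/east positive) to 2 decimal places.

Angular distance δ = d/R = 1312/3389.5 = 0.38708 rad; initial bearing θ = 2.9845 rad.
sin φ₂ = sin φ₁ cos δ + cos φ₁ sin δ cos θ = (-0.4064)(0.9260) + (0.9137)(0.3775)(-0.9877) = -0.7170, so φ₂ = -45.81°.
Δλ = atan2(sin θ sin δ cos φ₁, cos δ − sin φ₁ sin φ₂) = atan2(0.0540, 0.6346) = 4.860°.
λ₂ = 143.148° + 4.860° = 148.01°.

-45.81°, 148.01°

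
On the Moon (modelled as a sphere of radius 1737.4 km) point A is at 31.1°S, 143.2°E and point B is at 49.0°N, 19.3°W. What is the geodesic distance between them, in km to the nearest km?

Let φ₁ = -0.5428 rad, φ₂ = 0.8552 rad, and Δλ = -2.8362 rad.
Haversine: a = sin²(Δφ/2) + cos φ₁ cos φ₂ sin²(Δλ/2) = 0.4140 + (0.8563)(0.6561)(0.9769) = 0.96280.
Central angle c = 2·arcsin(√a) = 2.75340 rad.
Distance = R·c = 1737.4 × 2.7534 ≈ 4784 km.

4784 km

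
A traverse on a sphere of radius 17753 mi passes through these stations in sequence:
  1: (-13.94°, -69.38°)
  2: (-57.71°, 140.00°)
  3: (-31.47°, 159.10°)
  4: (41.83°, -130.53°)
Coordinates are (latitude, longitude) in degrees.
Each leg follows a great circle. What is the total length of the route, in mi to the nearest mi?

Leg 1→2: central angle 1.8216 rad, distance 32338.0 mi.
Leg 2→3: central angle 0.5118 rad, distance 9085.9 mi.
Leg 3→4: central angle 1.7059 rad, distance 30284.4 mi.
Total: 32338.0 + 9085.9 + 30284.4 ≈ 71708 mi.

71708 mi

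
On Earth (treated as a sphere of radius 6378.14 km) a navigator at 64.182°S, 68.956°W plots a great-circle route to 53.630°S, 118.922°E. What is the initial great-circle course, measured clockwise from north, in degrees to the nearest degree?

185°

With φ₁ = -1.1202, φ₂ = -0.9360, Δλ = -3.0041 rad, the forward-azimuth formula gives
θ = atan2( sin Δλ cos φ₂ , cos φ₁ sin φ₂ − sin φ₁ cos φ₂ cos Δλ ) = atan2(-0.0813, -0.8794) = -174.72°.
Adding 360° brings this into [0°, 360°): 185°.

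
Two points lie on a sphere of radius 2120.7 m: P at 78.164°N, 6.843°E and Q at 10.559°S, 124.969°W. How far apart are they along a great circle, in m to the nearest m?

With latitudes φ₁ = 78.164°, φ₂ = -10.559° and longitude difference Δλ = -131.812°:
cos c = sin φ₁ sin φ₂ + cos φ₁ cos φ₂ cos Δλ = (0.9787)(-0.1832) + (0.2051)(0.9831)(-0.6667) = -0.31378,
so c = arccos(-0.31378) = 1.88997 rad.
Distance = R·c = 2120.7 × 1.8900 ≈ 4008 m.

4008 m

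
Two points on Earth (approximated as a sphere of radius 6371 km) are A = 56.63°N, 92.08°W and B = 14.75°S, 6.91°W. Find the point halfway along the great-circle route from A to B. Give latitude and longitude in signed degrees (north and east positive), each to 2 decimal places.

26.74°, -35.32°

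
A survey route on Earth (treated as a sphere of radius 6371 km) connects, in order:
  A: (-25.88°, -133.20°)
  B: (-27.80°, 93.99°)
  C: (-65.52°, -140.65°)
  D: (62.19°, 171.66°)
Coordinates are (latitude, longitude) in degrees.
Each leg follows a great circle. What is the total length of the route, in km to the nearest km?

Leg A→B: central angle 1.9148 rad, distance 12199.3 km.
Leg B→C: central angle 1.3568 rad, distance 8644.4 km.
Leg C→D: central angle 2.3116 rad, distance 14727.0 km.
Total: 12199.3 + 8644.4 + 14727.0 ≈ 35571 km.

35571 km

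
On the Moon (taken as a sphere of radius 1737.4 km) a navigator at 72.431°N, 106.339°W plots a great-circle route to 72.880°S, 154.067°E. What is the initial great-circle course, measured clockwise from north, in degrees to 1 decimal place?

230.2°

Δλ = -99.594° = -1.7382 rad.
y = sin Δλ · cos φ₂ = (-0.9860)(0.2944) = -0.2903
x = cos φ₁ sin φ₂ − sin φ₁ cos φ₂ cos Δλ = (0.3019)(-0.9557) − (0.9534)(0.2944)(-0.1667) = -0.2417
θ = atan2(y, x) = -129.79°; adding 360° gives 230.2°.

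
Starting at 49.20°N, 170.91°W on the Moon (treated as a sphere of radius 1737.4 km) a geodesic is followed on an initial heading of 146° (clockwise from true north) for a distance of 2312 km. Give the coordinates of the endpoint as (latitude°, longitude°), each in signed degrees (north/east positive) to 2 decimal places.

-20.25°, -135.53°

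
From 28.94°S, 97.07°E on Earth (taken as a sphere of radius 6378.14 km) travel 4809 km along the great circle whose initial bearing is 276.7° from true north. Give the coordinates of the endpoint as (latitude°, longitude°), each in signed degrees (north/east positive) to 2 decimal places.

-16.43°, 51.93°

Angular distance δ = d/R = 4809/6378.14 = 0.75398 rad; initial bearing θ = 4.8293 rad.
sin φ₂ = sin φ₁ cos δ + cos φ₁ sin δ cos θ = (-0.4839)(0.7290) + (0.8751)(0.6845)(0.1167) = -0.2828, so φ₂ = -16.43°.
Δλ = atan2(sin θ sin δ cos φ₁, cos δ − sin φ₁ sin φ₂) = atan2(-0.5950, 0.5921) = -45.139°.
λ₂ = 97.070° − 45.139° = 51.93°.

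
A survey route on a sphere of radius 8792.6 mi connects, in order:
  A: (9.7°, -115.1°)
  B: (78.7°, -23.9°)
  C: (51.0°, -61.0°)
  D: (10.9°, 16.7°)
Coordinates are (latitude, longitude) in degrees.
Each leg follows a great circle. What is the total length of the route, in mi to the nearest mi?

Leg A→B: central angle 1.4089 rad, distance 12388.0 mi.
Leg B→C: central angle 0.5347 rad, distance 4701.2 mi.
Leg C→D: central angle 1.2885 rad, distance 11328.9 mi.
Total: 12388.0 + 4701.2 + 11328.9 ≈ 28418 mi.

28418 mi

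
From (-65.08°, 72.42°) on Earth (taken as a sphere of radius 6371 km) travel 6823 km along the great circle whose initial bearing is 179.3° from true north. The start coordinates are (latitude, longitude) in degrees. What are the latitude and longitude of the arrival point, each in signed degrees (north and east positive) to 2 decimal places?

-53.56°, -108.61°

Angular distance δ = d/R = 6823/6371 = 1.07095 rad; initial bearing θ = 3.1294 rad.
sin φ₂ = sin φ₁ cos δ + cos φ₁ sin δ cos θ = (-0.9069)(0.4793) + (0.4214)(0.8777)(-0.9999) = -0.8044, so φ₂ = -53.56°.
Δλ = atan2(sin θ sin δ cos φ₁, cos δ − sin φ₁ sin φ₂) = atan2(0.0045, -0.2503) = 178.966°.
λ₂ = 72.420° + 178.966° = 251.39° → -108.61° after wrapping to (−180°, 180°].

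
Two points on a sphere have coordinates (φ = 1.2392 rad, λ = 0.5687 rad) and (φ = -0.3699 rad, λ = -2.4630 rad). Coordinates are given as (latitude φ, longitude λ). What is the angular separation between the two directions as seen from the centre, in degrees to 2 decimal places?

In radians: φ₁ = 1.2392, φ₂ = -0.3699, Δλ = -173.704° = -3.0317 rad.
Haversine: a = sin²(Δφ/2) + cos φ₁ cos φ₂ sin²(Δλ/2) = 0.5191 + (0.3256)(0.9324)(0.9970) = 0.82177.
Central angle c = 2·arcsin(√a) = 2.26990 rad.
So the angular separation is 130.06°.

130.06°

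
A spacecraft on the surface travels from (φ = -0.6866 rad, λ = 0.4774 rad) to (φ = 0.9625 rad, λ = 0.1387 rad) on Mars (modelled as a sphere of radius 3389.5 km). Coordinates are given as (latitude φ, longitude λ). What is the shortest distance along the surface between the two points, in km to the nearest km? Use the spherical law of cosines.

In radians: φ₁ = -0.6866, φ₂ = 0.9625, Δλ = -19.406° = -0.3387 rad.
cos c = sin φ₁ sin φ₂ + cos φ₁ cos φ₂ cos Δλ = (-0.6339)(0.8206) + (0.7734)(0.5715)(0.9432) = -0.10333,
so c = arccos(-0.10333) = 1.67431 rad.
Distance = R·c = 3389.5 × 1.6743 ≈ 5675 km.

5675 km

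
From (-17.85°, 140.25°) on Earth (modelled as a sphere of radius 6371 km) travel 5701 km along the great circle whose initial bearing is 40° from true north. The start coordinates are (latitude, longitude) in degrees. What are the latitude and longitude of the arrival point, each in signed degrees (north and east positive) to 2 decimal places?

22.15°, 173.03°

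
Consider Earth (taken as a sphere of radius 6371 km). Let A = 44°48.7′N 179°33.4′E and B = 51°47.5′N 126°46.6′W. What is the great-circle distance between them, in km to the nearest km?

3951 km

Let φ₁ = 0.7821 rad, φ₂ = 0.9039 rad, and Δλ = 0.9367 rad.
Haversine: a = sin²(Δφ/2) + cos φ₁ cos φ₂ sin²(Δλ/2) = 0.0037 + (0.7094)(0.6185)(0.2038) = 0.09311.
Central angle c = 2·arcsin(√a) = 0.62018 rad.
Distance = R·c = 6371 × 0.6202 ≈ 3951 km.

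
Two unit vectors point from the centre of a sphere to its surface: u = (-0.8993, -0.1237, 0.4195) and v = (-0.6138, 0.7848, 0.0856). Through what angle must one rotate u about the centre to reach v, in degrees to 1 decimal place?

u·v = 0.4908; |u| = 1.0000, |v| = 1.0000.
cos θ = (u·v)/(|u||v|) = 0.4908, so θ = 60.6°.

60.6°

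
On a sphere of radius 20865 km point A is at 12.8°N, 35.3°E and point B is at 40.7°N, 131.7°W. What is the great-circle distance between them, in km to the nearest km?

With latitudes φ₁ = 12.800°, φ₂ = 40.700° and longitude difference Δλ = -167.000°:
cos c = sin φ₁ sin φ₂ + cos φ₁ cos φ₂ cos Δλ = (0.2215)(0.6521) + (0.9751)(0.7581)(-0.9744) = -0.57587,
so c = arccos(-0.57587) = 2.18447 rad.
Distance = R·c = 20865 × 2.1845 ≈ 45579 km.

45579 km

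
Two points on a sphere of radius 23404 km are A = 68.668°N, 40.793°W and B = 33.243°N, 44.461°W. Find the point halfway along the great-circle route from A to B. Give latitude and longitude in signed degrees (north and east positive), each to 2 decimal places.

The central angle between A and B is δ = 0.6194 rad.
With f = 0.5, the slerp weights are sin((1−f)δ)/sin δ = 0.5250 and sin(fδ)/sin δ = 0.5250.
Weighted sum of the unit vectors: (0.5250)·(0.2754,-0.2377,0.9315) + (0.5250)·(0.5969,-0.5858,0.5482) = (0.4579, -0.4323, 0.7768).
Converting back: φ = atan2(z, √(x²+y²)) = 50.97°, λ = atan2(y, x) = -43.35°.

50.97°, -43.35°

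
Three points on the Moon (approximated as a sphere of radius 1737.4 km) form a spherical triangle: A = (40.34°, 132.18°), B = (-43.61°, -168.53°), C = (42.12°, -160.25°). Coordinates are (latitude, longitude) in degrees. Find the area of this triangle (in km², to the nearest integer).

2647184 km²

Side lengths (central angles): a = 1.5019, b = 0.8634, c = 1.7362 rad; semiperimeter s = 2.0507.
By l'Huilier's theorem, tan(E/4) = √[tan(s/2) tan((s−a)/2) tan((s−b)/2) tan((s−c)/2)], giving spherical excess E = 0.8770 rad.
Area = E·R² = 0.8770 × (1737.4)² ≈ 2647184 km².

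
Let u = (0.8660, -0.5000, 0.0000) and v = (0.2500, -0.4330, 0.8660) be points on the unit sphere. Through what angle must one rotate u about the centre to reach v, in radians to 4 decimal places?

1.1230 rad

u·v = 0.4330; |u| = 1.0000, |v| = 1.0000.
cos θ = (u·v)/(|u||v|) = 0.4330, so θ = 1.1230 rad.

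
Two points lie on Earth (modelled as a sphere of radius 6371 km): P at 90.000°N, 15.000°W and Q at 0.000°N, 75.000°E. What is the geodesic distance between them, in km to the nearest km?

Let φ₁ = 1.5708 rad, φ₂ = 0.0000 rad, and Δλ = 1.5708 rad.
cos c = sin φ₁ sin φ₂ + cos φ₁ cos φ₂ cos Δλ = (1.0000)(0.0000) + (0.0000)(1.0000)(0.0000) = 0.00000,
so c = arccos(0.00000) = 1.57080 rad.
Distance = R·c = 6371 × 1.5708 ≈ 10008 km.

10008 km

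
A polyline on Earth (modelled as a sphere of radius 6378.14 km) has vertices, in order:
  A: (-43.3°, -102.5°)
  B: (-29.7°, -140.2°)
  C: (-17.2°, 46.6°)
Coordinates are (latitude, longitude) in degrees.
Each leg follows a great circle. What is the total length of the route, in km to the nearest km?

Leg A→B: central angle 0.5736 rad, distance 3658.2 km.
Leg B→C: central angle 2.3151 rad, distance 14765.8 km.
Total: 3658.2 + 14765.8 ≈ 18424 km.

18424 km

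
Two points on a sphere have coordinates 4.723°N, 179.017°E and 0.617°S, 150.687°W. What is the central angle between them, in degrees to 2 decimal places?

Let φ₁ = 0.0824 rad, φ₂ = -0.0108 rad, and Δλ = 0.5288 rad.
Haversine: a = sin²(Δφ/2) + cos φ₁ cos φ₂ sin²(Δλ/2) = 0.0022 + (0.9966)(0.9999)(0.0683) = 0.07022.
Central angle c = 2·arcsin(√a) = 0.53638 rad.
So the angular separation is 30.73°.

30.73°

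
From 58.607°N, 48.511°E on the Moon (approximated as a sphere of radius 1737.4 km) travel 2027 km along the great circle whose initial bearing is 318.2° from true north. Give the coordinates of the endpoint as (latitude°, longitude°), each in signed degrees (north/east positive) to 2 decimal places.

43.84°, -73.31°

Angular distance δ = d/R = 2027/1737.4 = 1.16669 rad; initial bearing θ = 5.5536 rad.
sin φ₂ = sin φ₁ cos δ + cos φ₁ sin δ cos θ = (0.8536)(0.3932) + (0.5209)(0.9195)(0.7455) = 0.6927, so φ₂ = 43.84°.
Δλ = atan2(sin θ sin δ cos φ₁, cos δ − sin φ₁ sin φ₂) = atan2(-0.3192, -0.1981) = -121.820°.
λ₂ = 48.511° − 121.820° = -73.31°.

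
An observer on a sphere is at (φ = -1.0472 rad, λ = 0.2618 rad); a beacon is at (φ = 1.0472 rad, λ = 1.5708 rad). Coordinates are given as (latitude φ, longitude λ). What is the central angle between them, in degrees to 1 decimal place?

133.3°

With latitudes φ₁ = -60.000°, φ₂ = 60.000° and longitude difference Δλ = 75.000°:
Haversine: a = sin²(Δφ/2) + cos φ₁ cos φ₂ sin²(Δλ/2) = 0.7500 + (0.5000)(0.5000)(0.3706) = 0.84265.
Central angle c = 2·arcsin(√a) = 2.32581 rad.
So the angular separation is 133.3°.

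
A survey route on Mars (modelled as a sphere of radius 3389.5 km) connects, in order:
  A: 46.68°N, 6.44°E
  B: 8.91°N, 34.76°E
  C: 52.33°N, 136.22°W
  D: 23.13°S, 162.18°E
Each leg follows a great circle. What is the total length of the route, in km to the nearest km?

Leg A→B: central angle 0.7822 rad, distance 2651.3 km.
Leg B→C: central angle 2.0643 rad, distance 6996.8 km.
Leg C→D: central angle 1.6144 rad, distance 5472.2 km.
Total: 2651.3 + 6996.8 + 5472.2 ≈ 15120 km.

15120 km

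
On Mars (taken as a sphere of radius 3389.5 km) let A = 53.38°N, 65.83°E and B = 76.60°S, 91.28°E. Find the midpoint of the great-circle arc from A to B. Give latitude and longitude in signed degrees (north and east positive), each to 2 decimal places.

-11.84°, 72.88°

The central angle between A and B is δ = 2.2862 rad.
With f = 0.5, the slerp weights are sin((1−f)δ)/sin δ = 1.2055 and sin(fδ)/sin δ = 1.2055.
Weighted sum of the unit vectors: (1.2055)·(0.2442,0.5442,0.8026) + (1.2055)·(-0.0052,0.2317,-0.9728) = (0.2882, 0.9353, -0.2051).
Converting back: φ = atan2(z, √(x²+y²)) = -11.84°, λ = atan2(y, x) = 72.88°.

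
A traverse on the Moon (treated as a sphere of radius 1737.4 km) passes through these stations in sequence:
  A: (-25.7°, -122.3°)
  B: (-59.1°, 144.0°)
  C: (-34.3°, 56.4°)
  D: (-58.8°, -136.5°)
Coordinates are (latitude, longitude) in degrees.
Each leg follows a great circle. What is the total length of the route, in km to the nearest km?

6555 km

Leg A→B: central angle 1.2215 rad, distance 2122.2 km.
Leg B→C: central angle 1.0457 rad, distance 1816.8 km.
Leg C→D: central angle 1.5059 rad, distance 2616.3 km.
Total: 2122.2 + 1816.8 + 2616.3 ≈ 6555 km.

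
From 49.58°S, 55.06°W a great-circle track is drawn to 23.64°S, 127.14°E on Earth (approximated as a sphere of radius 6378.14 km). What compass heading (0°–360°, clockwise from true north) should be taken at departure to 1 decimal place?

182.1°

With φ₁ = -0.8653, φ₂ = -0.4126, Δλ = -3.1032 rad, the forward-azimuth formula gives
θ = atan2( sin Δλ cos φ₂ , cos φ₁ sin φ₂ − sin φ₁ cos φ₂ cos Δλ ) = atan2(-0.0352, -0.9569) = -177.90°.
Adding 360° brings this into [0°, 360°): 182.1°.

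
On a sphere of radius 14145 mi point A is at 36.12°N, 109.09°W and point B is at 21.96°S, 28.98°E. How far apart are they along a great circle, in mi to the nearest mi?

34824 mi

In radians: φ₁ = 0.6304, φ₂ = -0.3833, Δλ = 138.070° = 2.4098 rad.
cos c = sin φ₁ sin φ₂ + cos φ₁ cos φ₂ cos Δλ = (0.5895)(-0.3740) + (0.8078)(0.9274)(-0.7440) = -0.77780,
so c = arccos(-0.77780) = 2.46195 rad.
Distance = R·c = 14145 × 2.4620 ≈ 34824 mi.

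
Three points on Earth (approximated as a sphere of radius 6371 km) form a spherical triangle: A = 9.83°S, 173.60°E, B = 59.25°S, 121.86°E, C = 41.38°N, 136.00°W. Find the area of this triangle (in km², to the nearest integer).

Side lengths (central angles): a = 2.2768, b = 1.2042, c = 1.0943 rad; semiperimeter s = 2.2877.
By l'Huilier's theorem, tan(E/4) = √[tan(s/2) tan((s−a)/2) tan((s−b)/2) tan((s−c)/2)], giving spherical excess E = 0.2790 rad.
Area = E·R² = 0.2790 × (6371)² ≈ 11324306 km².

11324306 km²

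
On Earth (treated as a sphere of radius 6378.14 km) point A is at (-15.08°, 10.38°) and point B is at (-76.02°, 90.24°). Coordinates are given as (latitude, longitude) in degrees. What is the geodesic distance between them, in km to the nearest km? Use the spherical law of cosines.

8119 km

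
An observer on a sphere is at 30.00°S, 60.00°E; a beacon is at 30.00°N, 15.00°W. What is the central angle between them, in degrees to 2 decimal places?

93.20°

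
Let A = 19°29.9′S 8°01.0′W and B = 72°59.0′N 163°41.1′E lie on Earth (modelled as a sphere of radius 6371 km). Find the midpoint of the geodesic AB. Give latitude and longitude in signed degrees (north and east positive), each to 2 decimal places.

43.56°, -4.32°

The central angle between A and B is δ = 2.2045 rad.
With f = 0.5, the slerp weights are sin((1−f)δ)/sin δ = 1.1072 and sin(fδ)/sin δ = 1.1072.
Weighted sum of the unit vectors: (1.1072)·(0.9334,-0.1315,-0.3338) + (1.1072)·(-0.2809,0.0822,0.9562) = (0.7225, -0.0545, 0.6892).
Converting back: φ = atan2(z, √(x²+y²)) = 43.56°, λ = atan2(y, x) = -4.32°.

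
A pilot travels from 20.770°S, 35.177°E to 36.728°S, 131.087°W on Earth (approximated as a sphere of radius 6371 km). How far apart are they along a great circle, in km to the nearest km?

13461 km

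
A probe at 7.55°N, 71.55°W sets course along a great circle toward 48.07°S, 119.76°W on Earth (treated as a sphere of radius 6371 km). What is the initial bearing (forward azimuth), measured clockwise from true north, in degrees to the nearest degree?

Δλ = -48.210° = -0.8414 rad.
y = sin Δλ · cos φ₂ = (-0.7456)(0.6682) = -0.4982
x = cos φ₁ sin φ₂ − sin φ₁ cos φ₂ cos Δλ = (0.9913)(-0.7440) − (0.1314)(0.6682)(0.6664) = -0.7960
θ = atan2(y, x) = -147.96°; adding 360° gives 212°.

212°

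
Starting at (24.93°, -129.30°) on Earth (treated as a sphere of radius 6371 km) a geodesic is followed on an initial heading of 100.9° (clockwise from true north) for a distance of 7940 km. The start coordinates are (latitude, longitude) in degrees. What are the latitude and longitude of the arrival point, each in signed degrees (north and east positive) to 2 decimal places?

-1.61°, -60.70°

Angular distance δ = d/R = 7940/6371 = 1.24627 rad; initial bearing θ = 1.7610 rad.
sin φ₂ = sin φ₁ cos δ + cos φ₁ sin δ cos θ = (0.4215)(0.3189) + (0.9068)(0.9478)(-0.1891) = -0.0281, so φ₂ = -1.61°.
Δλ = atan2(sin θ sin δ cos φ₁, cos δ − sin φ₁ sin φ₂) = atan2(0.8440, 0.3307) = 68.602°.
λ₂ = -129.300° + 68.602° = -60.70°.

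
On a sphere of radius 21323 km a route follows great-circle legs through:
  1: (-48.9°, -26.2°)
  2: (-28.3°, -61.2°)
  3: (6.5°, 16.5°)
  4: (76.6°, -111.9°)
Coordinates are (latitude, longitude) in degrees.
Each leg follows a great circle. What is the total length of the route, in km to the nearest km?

Leg 1→2: central angle 0.5892 rad, distance 12563.6 km.
Leg 2→3: central angle 1.4377 rad, distance 30656.3 km.
Leg 3→4: central angle 1.6037 rad, distance 34195.8 km.
Total: 12563.6 + 30656.3 + 34195.8 ≈ 77416 km.

77416 km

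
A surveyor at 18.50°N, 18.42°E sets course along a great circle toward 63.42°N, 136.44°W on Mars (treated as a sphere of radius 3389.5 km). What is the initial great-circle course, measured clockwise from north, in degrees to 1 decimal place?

With φ₁ = 0.3229, φ₂ = 1.1069, Δλ = -2.7028 rad, the forward-azimuth formula gives
θ = atan2( sin Δλ cos φ₂ , cos φ₁ sin φ₂ − sin φ₁ cos φ₂ cos Δλ ) = atan2(-0.1901, 0.9766) = -11.01°.
Adding 360° brings this into [0°, 360°): 349.0°.

349.0°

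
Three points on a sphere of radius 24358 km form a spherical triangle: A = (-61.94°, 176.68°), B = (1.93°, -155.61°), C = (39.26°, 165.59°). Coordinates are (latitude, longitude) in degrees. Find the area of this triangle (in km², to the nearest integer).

361214039 km²

Side lengths (central angles): a = 0.8964, b = 1.7732, c = 1.1740 rad; semiperimeter s = 1.9218.
By l'Huilier's theorem, tan(E/4) = √[tan(s/2) tan((s−a)/2) tan((s−b)/2) tan((s−c)/2)], giving spherical excess E = 0.6088 rad.
Area = E·R² = 0.6088 × (24358)² ≈ 361214039 km².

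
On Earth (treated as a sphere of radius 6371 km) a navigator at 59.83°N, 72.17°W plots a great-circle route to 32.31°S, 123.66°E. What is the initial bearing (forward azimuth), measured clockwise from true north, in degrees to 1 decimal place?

Δλ = -164.170° = -2.8653 rad.
y = sin Δλ · cos φ₂ = (-0.2728)(0.8452) = -0.2305
x = cos φ₁ sin φ₂ − sin φ₁ cos φ₂ cos Δλ = (0.5026)(-0.5345) − (0.8645)(0.8452)(-0.9621) = 0.4343
θ = atan2(y, x) = -27.96°; adding 360° gives 332.0°.

332.0°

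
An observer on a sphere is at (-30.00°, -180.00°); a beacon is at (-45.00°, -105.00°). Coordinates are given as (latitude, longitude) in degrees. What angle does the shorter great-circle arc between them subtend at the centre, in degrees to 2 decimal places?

Let φ₁ = -0.5236 rad, φ₂ = -0.7854 rad, and Δλ = 1.3090 rad.
Haversine: a = sin²(Δφ/2) + cos φ₁ cos φ₂ sin²(Δλ/2) = 0.0170 + (0.8660)(0.7071)(0.3706) = 0.24398.
Central angle c = 2·arcsin(√a) = 1.03323 rad.
So the angular separation is 59.20°.

59.20°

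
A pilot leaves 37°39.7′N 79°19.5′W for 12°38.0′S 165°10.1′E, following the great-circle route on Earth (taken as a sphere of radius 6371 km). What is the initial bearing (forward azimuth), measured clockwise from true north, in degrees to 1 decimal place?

Δλ = -115.507° = -2.0160 rad.
y = sin Δλ · cos φ₂ = (-0.9025)(0.9758) = -0.8807
x = cos φ₁ sin φ₂ − sin φ₁ cos φ₂ cos Δλ = (0.7916)(-0.2187) − (0.6110)(0.9758)(-0.4306) = 0.0836
θ = atan2(y, x) = -84.58°; adding 360° gives 275.4°.

275.4°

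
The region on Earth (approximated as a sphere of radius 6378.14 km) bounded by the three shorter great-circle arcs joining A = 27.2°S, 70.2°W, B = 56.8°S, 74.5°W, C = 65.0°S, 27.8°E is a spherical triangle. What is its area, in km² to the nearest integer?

6662232 km²

Side lengths (central angles): a = 0.7826, b = 1.2004, c = 0.5194 rad; semiperimeter s = 1.2512.
By l'Huilier's theorem, tan(E/4) = √[tan(s/2) tan((s−a)/2) tan((s−b)/2) tan((s−c)/2)], giving spherical excess E = 0.1638 rad.
Area = E·R² = 0.1638 × (6378.14)² ≈ 6662232 km².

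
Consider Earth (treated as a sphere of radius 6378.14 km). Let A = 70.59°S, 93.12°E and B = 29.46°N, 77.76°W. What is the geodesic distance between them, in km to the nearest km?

15424 km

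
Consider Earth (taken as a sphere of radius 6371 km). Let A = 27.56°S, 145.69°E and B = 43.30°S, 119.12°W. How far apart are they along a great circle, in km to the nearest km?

With latitudes φ₁ = -27.560°, φ₂ = -43.300° and longitude difference Δλ = 95.190°:
cos c = sin φ₁ sin φ₂ + cos φ₁ cos φ₂ cos Δλ = (-0.4627)(-0.6858) + (0.8865)(0.7278)(-0.0905) = 0.25895,
so c = arccos(0.25895) = 1.30886 rad.
Distance = R·c = 6371 × 1.3089 ≈ 8339 km.

8339 km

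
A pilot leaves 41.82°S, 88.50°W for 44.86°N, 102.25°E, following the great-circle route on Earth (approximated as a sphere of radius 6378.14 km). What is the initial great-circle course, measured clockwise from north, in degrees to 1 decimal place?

294.9°

Δλ = -169.250° = -2.9540 rad.
y = sin Δλ · cos φ₂ = (-0.1865)(0.7088) = -0.1322
x = cos φ₁ sin φ₂ − sin φ₁ cos φ₂ cos Δλ = (0.7452)(0.7054) − (-0.6668)(0.7088)(-0.9825) = 0.0613
θ = atan2(y, x) = -65.12°; adding 360° gives 294.9°.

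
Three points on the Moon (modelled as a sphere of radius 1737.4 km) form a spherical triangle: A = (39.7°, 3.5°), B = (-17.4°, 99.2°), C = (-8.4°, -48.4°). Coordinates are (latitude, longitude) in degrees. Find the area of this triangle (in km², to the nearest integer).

Side lengths (central angles): a = 2.4240, b = 1.1850, c = 1.8379 rad; semiperimeter s = 2.7234.
By l'Huilier's theorem, tan(E/4) = √[tan(s/2) tan((s−a)/2) tan((s−b)/2) tan((s−c)/2)], giving spherical excess E = 2.0761 rad.
Area = E·R² = 2.0761 × (1737.4)² ≈ 6266832 km².

6266832 km²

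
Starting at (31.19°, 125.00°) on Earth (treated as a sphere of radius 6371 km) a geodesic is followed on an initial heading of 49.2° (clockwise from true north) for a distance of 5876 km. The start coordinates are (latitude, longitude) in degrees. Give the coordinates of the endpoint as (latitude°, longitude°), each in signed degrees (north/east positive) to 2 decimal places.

Angular distance δ = d/R = 5876/6371 = 0.92230 rad; initial bearing θ = 0.8587 rad.
sin φ₂ = sin φ₁ cos δ + cos φ₁ sin δ cos θ = (0.5179)(0.6040) + (0.8555)(0.7970)(0.6534) = 0.7583, so φ₂ = 49.31°.
Δλ = atan2(sin θ sin δ cos φ₁, cos δ − sin φ₁ sin φ₂) = atan2(0.5161, 0.2113) = 67.737°.
λ₂ = 125.000° + 67.737° = 192.74° → -167.26° after wrapping to (−180°, 180°].

49.31°, -167.26°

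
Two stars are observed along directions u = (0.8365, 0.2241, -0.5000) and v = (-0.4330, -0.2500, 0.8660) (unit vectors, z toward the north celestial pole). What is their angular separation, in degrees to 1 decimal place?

u·v = -0.8512; |u| = 1.0000, |v| = 1.0000.
cos θ = (u·v)/(|u||v|) = -0.8513, so θ = 148.4°.

148.4°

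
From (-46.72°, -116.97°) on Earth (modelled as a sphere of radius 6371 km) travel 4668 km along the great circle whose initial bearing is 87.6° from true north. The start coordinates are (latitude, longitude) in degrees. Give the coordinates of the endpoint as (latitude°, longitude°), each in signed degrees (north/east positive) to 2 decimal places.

Angular distance δ = d/R = 4668/6371 = 0.73270 rad; initial bearing θ = 1.5289 rad.
sin φ₂ = sin φ₁ cos δ + cos φ₁ sin δ cos θ = (-0.7280)(0.7434) + (0.6856)(0.6689)(0.0419) = -0.5220, so φ₂ = -31.47°.
Δλ = atan2(sin θ sin δ cos φ₁, cos δ − sin φ₁ sin φ₂) = atan2(0.4582, 0.3634) = 51.582°.
λ₂ = -116.970° + 51.582° = -65.39°.

-31.47°, -65.39°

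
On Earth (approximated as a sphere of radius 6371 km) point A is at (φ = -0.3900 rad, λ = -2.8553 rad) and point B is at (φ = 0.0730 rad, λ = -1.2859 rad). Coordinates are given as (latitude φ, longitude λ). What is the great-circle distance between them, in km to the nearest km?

Let φ₁ = -0.3900 rad, φ₂ = 0.0730 rad, and Δλ = 1.5694 rad.
Haversine: a = sin²(Δφ/2) + cos φ₁ cos φ₂ sin²(Δλ/2) = 0.0526 + (0.9249)(0.9973)(0.4993) = 0.51322.
Central angle c = 2·arcsin(√a) = 1.59724 rad.
Distance = R·c = 6371 × 1.5972 ≈ 10176 km.

10176 km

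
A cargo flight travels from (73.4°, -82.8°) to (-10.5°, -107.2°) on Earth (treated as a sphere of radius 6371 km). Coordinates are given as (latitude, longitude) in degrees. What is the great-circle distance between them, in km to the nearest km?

In radians: φ₁ = 1.2811, φ₂ = -0.1833, Δλ = -24.400° = -0.4259 rad.
cos c = sin φ₁ sin φ₂ + cos φ₁ cos φ₂ cos Δλ = (0.9583)(-0.1822) + (0.2857)(0.9833)(0.9107) = 0.08117,
so c = arccos(0.08117) = 1.48953 rad.
Distance = R·c = 6371 × 1.4895 ≈ 9490 km.

9490 km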